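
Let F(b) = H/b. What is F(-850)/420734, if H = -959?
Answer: 959/357623900 ≈ 2.6816e-6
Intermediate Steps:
F(b) = -959/b
F(-850)/420734 = -959/(-850)/420734 = -959*(-1/850)*(1/420734) = (959/850)*(1/420734) = 959/357623900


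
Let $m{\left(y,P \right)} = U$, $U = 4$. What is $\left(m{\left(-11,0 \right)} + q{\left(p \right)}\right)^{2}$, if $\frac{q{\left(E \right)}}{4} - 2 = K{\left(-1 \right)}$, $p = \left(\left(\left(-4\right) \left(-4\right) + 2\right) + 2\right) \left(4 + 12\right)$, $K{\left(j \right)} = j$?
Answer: $64$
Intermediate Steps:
$p = 320$ ($p = \left(\left(16 + 2\right) + 2\right) 16 = \left(18 + 2\right) 16 = 20 \cdot 16 = 320$)
$q{\left(E \right)} = 4$ ($q{\left(E \right)} = 8 + 4 \left(-1\right) = 8 - 4 = 4$)
$m{\left(y,P \right)} = 4$
$\left(m{\left(-11,0 \right)} + q{\left(p \right)}\right)^{2} = \left(4 + 4\right)^{2} = 8^{2} = 64$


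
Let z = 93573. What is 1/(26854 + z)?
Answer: 1/120427 ≈ 8.3038e-6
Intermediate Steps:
1/(26854 + z) = 1/(26854 + 93573) = 1/120427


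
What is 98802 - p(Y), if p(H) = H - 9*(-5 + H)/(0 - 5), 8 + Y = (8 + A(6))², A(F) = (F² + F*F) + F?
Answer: 390623/5 ≈ 78125.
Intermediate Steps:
A(F) = F + 2*F² (A(F) = (F² + F²) + F = 2*F² + F = F + 2*F²)
Y = 7388 (Y = -8 + (8 + 6*(1 + 2*6))² = -8 + (8 + 6*(1 + 12))² = -8 + (8 + 6*13)² = -8 + (8 + 78)² = -8 + 86² = -8 + 7396 = 7388)
p(H) = -9 + 14*H/5 (p(H) = H - 9*(-5 + H)/(-5) = H - 9*(-5 + H)*(-1)/5 = H - 9*(1 - H/5) = H + (-9 + 9*H/5) = -9 + 14*H/5)
98802 - p(Y) = 98802 - (-9 + (14/5)*7388) = 98802 - (-9 + 103432/5) = 98802 - 1*103387/5 = 98802 - 103387/5 = 390623/5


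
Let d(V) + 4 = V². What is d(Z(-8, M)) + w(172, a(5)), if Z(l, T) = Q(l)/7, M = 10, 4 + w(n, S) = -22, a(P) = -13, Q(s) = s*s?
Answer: 2626/49 ≈ 53.592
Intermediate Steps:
Q(s) = s²
w(n, S) = -26 (w(n, S) = -4 - 22 = -26)
Z(l, T) = l²/7
d(V) = -4 + V²
d(Z(-8, M)) + w(172, a(5)) = (-4 + ((⅐)*(-8)²)²) - 26 = (-4 + ((⅐)*64)²) - 26 = (-4 + (64/7)²) - 26 = (-4 + 4096/49) - 26 = 3900/49 - 26 = 2626/49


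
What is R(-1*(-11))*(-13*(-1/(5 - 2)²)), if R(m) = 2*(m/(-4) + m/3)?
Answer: 143/54 ≈ 2.6481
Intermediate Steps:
R(m) = m/6 (R(m) = 2*(m*(-¼) + m*(⅓)) = 2*(-m/4 + m/3) = 2*(m/12) = m/6)
R(-1*(-11))*(-13*(-1/(5 - 2)²)) = ((-1*(-11))/6)*(-13*(-1/(5 - 2)²)) = ((⅙)*11)*(-13/(3²*(-1))) = 11*(-13/(9*(-1)))/6 = 11*(-13/(-9))/6 = 11*(-13*(-⅑))/6 = (11/6)*(13/9) = 143/54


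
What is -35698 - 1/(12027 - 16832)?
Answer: -171528889/4805 ≈ -35698.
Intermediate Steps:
-35698 - 1/(12027 - 16832) = -35698 - 1/(-4805) = -35698 - 1*(-1/4805) = -35698 + 1/4805 = -171528889/4805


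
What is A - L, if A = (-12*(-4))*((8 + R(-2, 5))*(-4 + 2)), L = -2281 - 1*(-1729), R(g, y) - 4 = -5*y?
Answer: 1800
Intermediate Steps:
R(g, y) = 4 - 5*y
L = -552 (L = -2281 + 1729 = -552)
A = 1248 (A = (-12*(-4))*((8 + (4 - 5*5))*(-4 + 2)) = 48*((8 + (4 - 25))*(-2)) = 48*((8 - 21)*(-2)) = 48*(-13*(-2)) = 48*26 = 1248)
A - L = 1248 - 1*(-552) = 1248 + 552 = 1800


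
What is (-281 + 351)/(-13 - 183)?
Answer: -5/14 ≈ -0.35714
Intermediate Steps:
(-281 + 351)/(-13 - 183) = 70/(-196) = 70*(-1/196) = -5/14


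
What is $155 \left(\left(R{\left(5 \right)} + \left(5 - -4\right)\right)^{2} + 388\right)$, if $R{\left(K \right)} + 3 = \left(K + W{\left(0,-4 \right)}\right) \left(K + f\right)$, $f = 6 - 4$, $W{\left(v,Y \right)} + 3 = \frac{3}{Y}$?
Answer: $\frac{1501795}{16} \approx 93862.0$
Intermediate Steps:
$W{\left(v,Y \right)} = -3 + \frac{3}{Y}$
$f = 2$
$R{\left(K \right)} = -3 + \left(2 + K\right) \left(- \frac{15}{4} + K\right)$ ($R{\left(K \right)} = -3 + \left(K - \left(3 - \frac{3}{-4}\right)\right) \left(K + 2\right) = -3 + \left(K + \left(-3 + 3 \left(- \frac{1}{4}\right)\right)\right) \left(2 + K\right) = -3 + \left(K - \frac{15}{4}\right) \left(2 + K\right) = -3 + \left(- \frac{15}{4} + K\right) \left(2 + K\right) = -3 + \left(2 + K\right) \left(- \frac{15}{4} + K\right)$)
$155 \left(\left(R{\left(5 \right)} + \left(5 - -4\right)\right)^{2} + 388\right) = 155 \left(\left(\left(- \frac{21}{2} + 5^{2} - \frac{35}{4}\right) + \left(5 - -4\right)\right)^{2} + 388\right) = 155 \left(\left(\left(- \frac{21}{2} + 25 - \frac{35}{4}\right) + \left(5 + 4\right)\right)^{2} + 388\right) = 155 \left(\left(\frac{23}{4} + 9\right)^{2} + 388\right) = 155 \left(\left(\frac{59}{4}\right)^{2} + 388\right) = 155 \left(\frac{3481}{16} + 388\right) = 155 \cdot \frac{9689}{16} = \frac{1501795}{16}$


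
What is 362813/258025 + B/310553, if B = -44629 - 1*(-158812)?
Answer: 142134734164/80130437825 ≈ 1.7738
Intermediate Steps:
B = 114183 (B = -44629 + 158812 = 114183)
362813/258025 + B/310553 = 362813/258025 + 114183/310553 = 142134734164/80130437825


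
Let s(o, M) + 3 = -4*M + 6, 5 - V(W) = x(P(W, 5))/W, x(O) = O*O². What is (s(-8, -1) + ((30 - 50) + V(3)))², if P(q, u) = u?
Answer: 22201/9 ≈ 2466.8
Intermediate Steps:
x(O) = O³
V(W) = 5 - 125/W (V(W) = 5 - 5³/W = 5 - 125/W)
s(o, M) = 3 - 4*M (s(o, M) = -3 + (-4*M + 6) = -3 + (6 - 4*M) = 3 - 4*M)
(s(-8, -1) + ((30 - 50) + V(3)))² = ((3 - 4*(-1)) + ((30 - 50) + (5 - 125/3)))² = ((3 + 4) + (-20 + (5 - 125*⅓)))² = (7 + (-20 + (5 - 125/3)))² = (7 + (-20 - 110/3))² = (7 - 170/3)² = (-149/3)² = 22201/9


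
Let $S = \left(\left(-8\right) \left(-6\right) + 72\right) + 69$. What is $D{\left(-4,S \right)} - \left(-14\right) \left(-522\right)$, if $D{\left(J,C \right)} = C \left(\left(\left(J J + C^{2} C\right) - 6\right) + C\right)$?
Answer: $1276020144$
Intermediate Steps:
$S = 189$ ($S = \left(48 + 72\right) + 69 = 120 + 69 = 189$)
$D{\left(J,C \right)} = C \left(-6 + C + C^{3} + J^{2}\right)$ ($D{\left(J,C \right)} = C \left(\left(\left(J^{2} + C^{3}\right) - 6\right) + C\right) = C \left(\left(\left(C^{3} + J^{2}\right) - 6\right) + C\right) = C \left(\left(-6 + C^{3} + J^{2}\right) + C\right) = C \left(-6 + C + C^{3} + J^{2}\right)$)
$D{\left(-4,S \right)} - \left(-14\right) \left(-522\right) = 189 \left(-6 + 189 + 189^{3} + \left(-4\right)^{2}\right) - \left(-14\right) \left(-522\right) = 189 \left(-6 + 189 + 6751269 + 16\right) - 7308 = 189 \cdot 6751468 - 7308 = 1276027452 - 7308 = 1276020144$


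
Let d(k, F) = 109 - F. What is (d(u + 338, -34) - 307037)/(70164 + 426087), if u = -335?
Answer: -14614/23631 ≈ -0.61843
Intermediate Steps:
(d(u + 338, -34) - 307037)/(70164 + 426087) = ((109 - 1*(-34)) - 307037)/(70164 + 426087) = ((109 + 34) - 307037)/496251 = (143 - 307037)*(1/496251) = -306894*1/496251 = -14614/23631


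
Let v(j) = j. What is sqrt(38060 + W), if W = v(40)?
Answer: 10*sqrt(381) ≈ 195.19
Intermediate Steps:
W = 40
sqrt(38060 + W) = sqrt(38060 + 40) = sqrt(38100) = 10*sqrt(381)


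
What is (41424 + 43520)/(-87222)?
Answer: -42472/43611 ≈ -0.97388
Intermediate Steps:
(41424 + 43520)/(-87222) = 84944*(-1/87222) = -42472/43611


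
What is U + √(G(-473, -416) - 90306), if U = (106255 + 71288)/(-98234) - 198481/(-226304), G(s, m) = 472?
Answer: -10340554259/11115373568 + I*√89834 ≈ -0.93029 + 299.72*I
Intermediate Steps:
U = -10340554259/11115373568 (U = 177543*(-1/98234) - 198481*(-1/226304) = -177543/98234 + 198481/226304 = -10340554259/11115373568 ≈ -0.93029)
U + √(G(-473, -416) - 90306) = -10340554259/11115373568 + √(472 - 90306) = -10340554259/11115373568 + √(-89834) = -10340554259/11115373568 + I*√89834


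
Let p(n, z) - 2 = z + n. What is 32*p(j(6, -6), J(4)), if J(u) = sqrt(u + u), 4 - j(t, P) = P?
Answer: 384 + 64*sqrt(2) ≈ 474.51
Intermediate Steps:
j(t, P) = 4 - P
J(u) = sqrt(2)*sqrt(u) (J(u) = sqrt(2*u) = sqrt(2)*sqrt(u))
p(n, z) = 2 + n + z (p(n, z) = 2 + (z + n) = 2 + (n + z) = 2 + n + z)
32*p(j(6, -6), J(4)) = 32*(2 + (4 - 1*(-6)) + sqrt(2)*sqrt(4)) = 32*(2 + (4 + 6) + sqrt(2)*2) = 32*(2 + 10 + 2*sqrt(2)) = 32*(12 + 2*sqrt(2)) = 384 + 64*sqrt(2)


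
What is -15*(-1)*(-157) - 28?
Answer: -2383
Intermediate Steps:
-15*(-1)*(-157) - 28 = 15*(-157) - 28 = -2355 - 28 = -2383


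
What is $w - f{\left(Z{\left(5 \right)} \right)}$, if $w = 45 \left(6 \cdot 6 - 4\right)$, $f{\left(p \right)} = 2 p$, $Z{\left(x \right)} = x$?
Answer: $1430$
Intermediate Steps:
$w = 1440$ ($w = 45 \left(36 - 4\right) = 45 \cdot 32 = 1440$)
$w - f{\left(Z{\left(5 \right)} \right)} = 1440 - 2 \cdot 5 = 1440 - 10 = 1430$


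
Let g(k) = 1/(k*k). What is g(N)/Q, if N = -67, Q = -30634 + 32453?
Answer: 1/8165491 ≈ 1.2247e-7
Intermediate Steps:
Q = 1819
g(k) = k**(-2) (g(k) = 1/(k**2) = k**(-2))
g(N)/Q = 1/((-67)**2*1819) = (1/4489)*(1/1819) = 1/8165491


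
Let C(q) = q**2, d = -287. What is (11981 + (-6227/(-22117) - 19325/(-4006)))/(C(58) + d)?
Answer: 1061977367049/272624360054 ≈ 3.8954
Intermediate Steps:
(11981 + (-6227/(-22117) - 19325/(-4006)))/(C(58) + d) = (11981 + (-6227/(-22117) - 19325/(-4006)))/(58**2 - 287) = (11981 + (-6227*(-1/22117) - 19325*(-1/4006)))/(3364 - 287) = (11981 + (6227/22117 + 19325/4006))/3077 = (11981 + 452356387/88600702)*(1/3077) = (1061977367049/88600702)*(1/3077) = 1061977367049/272624360054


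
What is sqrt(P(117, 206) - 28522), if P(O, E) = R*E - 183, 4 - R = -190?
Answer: 9*sqrt(139) ≈ 106.11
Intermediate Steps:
R = 194 (R = 4 - 1*(-190) = 4 + 190 = 194)
P(O, E) = -183 + 194*E (P(O, E) = 194*E - 183 = -183 + 194*E)
sqrt(P(117, 206) - 28522) = sqrt((-183 + 194*206) - 28522) = sqrt((-183 + 39964) - 28522) = sqrt(39781 - 28522) = sqrt(11259) = 9*sqrt(139)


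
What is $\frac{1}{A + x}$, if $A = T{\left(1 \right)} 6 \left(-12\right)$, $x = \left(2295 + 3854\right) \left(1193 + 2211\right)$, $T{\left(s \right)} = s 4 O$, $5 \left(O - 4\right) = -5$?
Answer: $\frac{1}{20930332} \approx 4.7778 \cdot 10^{-8}$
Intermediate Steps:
$O = 3$ ($O = 4 + \frac{1}{5} \left(-5\right) = 4 - 1 = 3$)
$T{\left(s \right)} = 12 s$ ($T{\left(s \right)} = s 4 \cdot 3 = 4 s 3 = 12 s$)
$x = 20931196$ ($x = 6149 \cdot 3404 = 20931196$)
$A = -864$ ($A = 12 \cdot 1 \cdot 6 \left(-12\right) = 12 \cdot 6 \left(-12\right) = 72 \left(-12\right) = -864$)
$\frac{1}{A + x} = \frac{1}{-864 + 20931196} = \frac{1}{20930332}$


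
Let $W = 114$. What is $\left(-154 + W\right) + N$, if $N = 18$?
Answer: $-22$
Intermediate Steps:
$\left(-154 + W\right) + N = \left(-154 + 114\right) + 18 = -40 + 18 = -22$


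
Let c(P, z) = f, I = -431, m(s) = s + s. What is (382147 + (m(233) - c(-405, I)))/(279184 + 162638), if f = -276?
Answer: 382889/441822 ≈ 0.86661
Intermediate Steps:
m(s) = 2*s
c(P, z) = -276
(382147 + (m(233) - c(-405, I)))/(279184 + 162638) = (382147 + (2*233 - 1*(-276)))/(279184 + 162638) = (382147 + (466 + 276))/441822 = (382147 + 742)*(1/441822) = 382889*(1/441822) = 382889/441822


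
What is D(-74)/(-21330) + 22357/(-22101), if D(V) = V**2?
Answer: -99649981/78569055 ≈ -1.2683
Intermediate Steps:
D(-74)/(-21330) + 22357/(-22101) = (-74)**2/(-21330) + 22357/(-22101) = 5476*(-1/21330) + 22357*(-1/22101) = -2738/10665 - 22357/22101 = -99649981/78569055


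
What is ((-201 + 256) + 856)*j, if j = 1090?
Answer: 992990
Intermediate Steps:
((-201 + 256) + 856)*j = ((-201 + 256) + 856)*1090 = (55 + 856)*1090 = 911*1090 = 992990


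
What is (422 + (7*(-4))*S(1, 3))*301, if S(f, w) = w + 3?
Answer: 76454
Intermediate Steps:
S(f, w) = 3 + w
(422 + (7*(-4))*S(1, 3))*301 = (422 + (7*(-4))*(3 + 3))*301 = (422 - 28*6)*301 = (422 - 168)*301 = 254*301 = 76454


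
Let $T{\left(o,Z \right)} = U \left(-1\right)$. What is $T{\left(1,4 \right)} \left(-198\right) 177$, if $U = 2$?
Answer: $70092$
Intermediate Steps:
$T{\left(o,Z \right)} = -2$ ($T{\left(o,Z \right)} = 2 \left(-1\right) = -2$)
$T{\left(1,4 \right)} \left(-198\right) 177 = \left(-2\right) \left(-198\right) 177 = 396 \cdot 177 = 70092$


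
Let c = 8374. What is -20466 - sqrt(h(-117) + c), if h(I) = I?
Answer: -20466 - sqrt(8257) ≈ -20557.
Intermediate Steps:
-20466 - sqrt(h(-117) + c) = -20466 - sqrt(-117 + 8374) = -20466 - sqrt(8257)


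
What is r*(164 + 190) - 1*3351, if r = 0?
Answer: -3351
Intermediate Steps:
r*(164 + 190) - 1*3351 = 0*(164 + 190) - 1*3351 = 0*354 - 3351 = 0 - 3351 = -3351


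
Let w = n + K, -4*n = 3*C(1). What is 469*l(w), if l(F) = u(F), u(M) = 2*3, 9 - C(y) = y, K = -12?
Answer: 2814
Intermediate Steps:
C(y) = 9 - y
n = -6 (n = -3*(9 - 1*1)/4 = -3*(9 - 1)/4 = -3*8/4 = -¼*24 = -6)
u(M) = 6
w = -18 (w = -6 - 12 = -18)
l(F) = 6
469*l(w) = 469*6 = 2814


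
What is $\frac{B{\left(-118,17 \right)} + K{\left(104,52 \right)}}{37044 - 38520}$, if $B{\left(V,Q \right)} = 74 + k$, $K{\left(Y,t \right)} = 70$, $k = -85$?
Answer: $- \frac{59}{1476} \approx -0.039973$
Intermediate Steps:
$B{\left(V,Q \right)} = -11$ ($B{\left(V,Q \right)} = 74 - 85 = -11$)
$\frac{B{\left(-118,17 \right)} + K{\left(104,52 \right)}}{37044 - 38520} = \frac{-11 + 70}{37044 - 38520} = \frac{59}{-1476} = 59 \left(- \frac{1}{1476}\right) = - \frac{59}{1476}$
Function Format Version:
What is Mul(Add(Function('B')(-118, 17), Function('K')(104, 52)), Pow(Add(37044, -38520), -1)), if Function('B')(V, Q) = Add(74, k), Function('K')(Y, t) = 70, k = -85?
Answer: Rational(-59, 1476) ≈ -0.039973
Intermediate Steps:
Function('B')(V, Q) = -11 (Function('B')(V, Q) = Add(74, -85) = -11)
Mul(Add(Function('B')(-118, 17), Function('K')(104, 52)), Pow(Add(37044, -38520), -1)) = Mul(Add(-11, 70), Pow(Add(37044, -38520), -1)) = Mul(59, Pow(-1476, -1)) = Mul(59, Rational(-1, 1476)) = Rational(-59, 1476)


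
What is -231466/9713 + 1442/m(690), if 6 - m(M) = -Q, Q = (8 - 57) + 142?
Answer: -73628/7947 ≈ -9.2649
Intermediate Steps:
Q = 93 (Q = -49 + 142 = 93)
m(M) = 99 (m(M) = 6 - (-1)*93 = 6 - 1*(-93) = 6 + 93 = 99)
-231466/9713 + 1442/m(690) = -231466/9713 + 1442/99 = -73628/7947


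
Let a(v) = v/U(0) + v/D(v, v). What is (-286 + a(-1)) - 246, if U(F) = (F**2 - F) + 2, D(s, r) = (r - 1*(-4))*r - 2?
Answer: -5323/10 ≈ -532.30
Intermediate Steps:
D(s, r) = -2 + r*(4 + r) (D(s, r) = (r + 4)*r - 2 = (4 + r)*r - 2 = r*(4 + r) - 2 = -2 + r*(4 + r))
U(F) = 2 + F**2 - F
a(v) = v/2 + v/(-2 + v**2 + 4*v) (a(v) = v/(2 + 0**2 - 1*0) + v/(-2 + v**2 + 4*v) = v/(2 + 0 + 0) + v/(-2 + v**2 + 4*v) = v/2 + v/(-2 + v**2 + 4*v))
(-286 + a(-1)) - 246 = (-286 + (1/2)*(-1)**2*(4 - 1)/(-2 + (-1)**2 + 4*(-1))) - 246 = (-286 + (1/2)*1*3/(-2 + 1 - 4)) - 246 = (-286 + (1/2)*1*3/(-5)) - 246 = (-286 + (1/2)*1*(-1/5)*3) - 246 = (-286 - 3/10) - 246 = -2863/10 - 246 = -5323/10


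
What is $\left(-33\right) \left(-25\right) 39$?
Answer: $32175$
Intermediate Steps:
$\left(-33\right) \left(-25\right) 39 = 825 \cdot 39 = 32175$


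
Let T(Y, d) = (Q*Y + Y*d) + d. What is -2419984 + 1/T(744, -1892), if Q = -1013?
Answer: -5234938428609/2163212 ≈ -2.4200e+6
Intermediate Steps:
T(Y, d) = d - 1013*Y + Y*d (T(Y, d) = (-1013*Y + Y*d) + d = d - 1013*Y + Y*d)
-2419984 + 1/T(744, -1892) = -2419984 + 1/(-1892 - 1013*744 + 744*(-1892)) = -2419984 + 1/(-1892 - 753672 - 1407648) = -2419984 + 1/(-2163212) = -2419984 - 1/2163212 = -5234938428609/2163212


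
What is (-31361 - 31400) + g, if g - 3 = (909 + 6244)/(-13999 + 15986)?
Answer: -124692993/1987 ≈ -62754.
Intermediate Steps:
g = 13114/1987 (g = 3 + (909 + 6244)/(-13999 + 15986) = 3 + 7153/1987 = 13114/1987 ≈ 6.5999)
(-31361 - 31400) + g = (-31361 - 31400) + 13114/1987 = -62761 + 13114/1987 = -124692993/1987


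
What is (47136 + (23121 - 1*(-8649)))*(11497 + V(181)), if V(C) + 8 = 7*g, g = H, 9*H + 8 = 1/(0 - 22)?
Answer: 9966630011/11 ≈ 9.0606e+8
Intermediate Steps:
H = -59/66 (H = -8/9 + 1/(9*(0 - 22)) = -8/9 + (⅑)/(-22) = -8/9 + (⅑)*(-1/22) = -8/9 - 1/198 = -59/66 ≈ -0.89394)
g = -59/66 ≈ -0.89394
V(C) = -941/66 (V(C) = -8 + 7*(-59/66) = -8 - 413/66 = -941/66)
(47136 + (23121 - 1*(-8649)))*(11497 + V(181)) = (47136 + (23121 - 1*(-8649)))*(11497 - 941/66) = (47136 + (23121 + 8649))*(757861/66) = (47136 + 31770)*(757861/66) = 78906*(757861/66) = 9966630011/11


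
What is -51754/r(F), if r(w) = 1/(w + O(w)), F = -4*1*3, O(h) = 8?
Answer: 207016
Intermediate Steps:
F = -12 (F = -4*3 = -12)
r(w) = 1/(8 + w) (r(w) = 1/(w + 8) = 1/(8 + w))
-51754/r(F) = -51754/(1/(8 - 12)) = -51754/(1/(-4)) = -51754/(-¼) = -51754*(-4) = 207016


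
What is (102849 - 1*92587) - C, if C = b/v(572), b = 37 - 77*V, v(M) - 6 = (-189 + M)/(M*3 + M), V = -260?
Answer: 98916666/14111 ≈ 7009.9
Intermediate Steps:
v(M) = 6 + (-189 + M)/(4*M) (v(M) = 6 + (-189 + M)/(M*3 + M) = 6 + (-189 + M)/(3*M + M) = 6 + (-189 + M)/((4*M)) = 6 + (-189 + M)*(1/(4*M)) = 6 + (-189 + M)/(4*M))
b = 20057 (b = 37 - 77*(-260) = 37 + 20020 = 20057)
C = 45890416/14111 (C = 20057/(((¼)*(-189 + 25*572)/572)) = 20057/(((¼)*(1/572)*(-189 + 14300))) = 20057/(((¼)*(1/572)*14111)) = 20057/(14111/2288) = 20057*(2288/14111) = 45890416/14111 ≈ 3252.1)
(102849 - 1*92587) - C = (102849 - 1*92587) - 1*45890416/14111 = (102849 - 92587) - 45890416/14111 = 10262 - 45890416/14111 = 98916666/14111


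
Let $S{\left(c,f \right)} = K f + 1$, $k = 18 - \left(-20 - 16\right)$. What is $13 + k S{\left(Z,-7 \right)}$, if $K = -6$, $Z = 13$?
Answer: $2335$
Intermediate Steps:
$k = 54$ ($k = 18 - -36 = 18 + 36 = 54$)
$S{\left(c,f \right)} = 1 - 6 f$ ($S{\left(c,f \right)} = - 6 f + 1 = 1 - 6 f$)
$13 + k S{\left(Z,-7 \right)} = 13 + 54 \left(1 - -42\right) = 13 + 54 \left(1 + 42\right) = 13 + 54 \cdot 43 = 13 + 2322 = 2335$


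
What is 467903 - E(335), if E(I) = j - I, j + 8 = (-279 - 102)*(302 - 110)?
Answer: 541398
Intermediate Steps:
j = -73160 (j = -8 + (-279 - 102)*(302 - 110) = -8 - 381*192 = -8 - 73152 = -73160)
E(I) = -73160 - I
467903 - E(335) = 467903 - (-73160 - 1*335) = 467903 - (-73160 - 335) = 467903 - 1*(-73495) = 467903 + 73495 = 541398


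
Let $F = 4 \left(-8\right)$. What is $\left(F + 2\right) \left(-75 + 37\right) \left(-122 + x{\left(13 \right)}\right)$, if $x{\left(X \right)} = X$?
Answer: $-124260$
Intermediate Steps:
$F = -32$
$\left(F + 2\right) \left(-75 + 37\right) \left(-122 + x{\left(13 \right)}\right) = \left(-32 + 2\right) \left(-75 + 37\right) \left(-122 + 13\right) = \left(-30\right) \left(-38\right) \left(-109\right) = 1140 \left(-109\right) = -124260$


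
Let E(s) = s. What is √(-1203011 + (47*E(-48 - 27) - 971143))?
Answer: I*√2177679 ≈ 1475.7*I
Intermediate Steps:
√(-1203011 + (47*E(-48 - 27) - 971143)) = √(-1203011 + (47*(-48 - 27) - 971143)) = √(-1203011 + (47*(-75) - 971143)) = √(-1203011 + (-3525 - 971143)) = √(-1203011 - 974668) = √(-2177679) = I*√2177679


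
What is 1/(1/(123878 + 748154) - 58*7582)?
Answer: -872032/383481304191 ≈ -2.2740e-6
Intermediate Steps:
1/(1/(123878 + 748154) - 58*7582) = 1/(1/872032 - 439756) = 1/(-383481304191/872032) = -872032/383481304191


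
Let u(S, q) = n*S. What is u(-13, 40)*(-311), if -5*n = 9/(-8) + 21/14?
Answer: -12129/40 ≈ -303.23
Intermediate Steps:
n = -3/40 (n = -(9/(-8) + 21/14)/5 = -(9*(-⅛) + 21*(1/14))/5 = -(-9/8 + 3/2)/5 = -⅕*3/8 = -3/40 ≈ -0.075000)
u(S, q) = -3*S/40
u(-13, 40)*(-311) = -3/40*(-13)*(-311) = (39/40)*(-311) = -12129/40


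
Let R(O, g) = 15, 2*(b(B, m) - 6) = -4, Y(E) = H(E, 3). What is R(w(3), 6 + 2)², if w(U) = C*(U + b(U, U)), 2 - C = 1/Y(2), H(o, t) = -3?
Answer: 225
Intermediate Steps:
Y(E) = -3
b(B, m) = 4 (b(B, m) = 6 + (½)*(-4) = 6 - 2 = 4)
C = 7/3 (C = 2 - 1/(-3) = 2 - 1*(-⅓) = 2 + ⅓ = 7/3 ≈ 2.3333)
w(U) = 28/3 + 7*U/3 (w(U) = 7*(U + 4)/3 = 7*(4 + U)/3 = 28/3 + 7*U/3)
R(w(3), 6 + 2)² = 15² = 225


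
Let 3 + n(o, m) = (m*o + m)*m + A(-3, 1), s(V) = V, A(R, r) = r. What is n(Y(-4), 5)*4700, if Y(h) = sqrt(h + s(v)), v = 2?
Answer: 108100 + 117500*I*sqrt(2) ≈ 1.081e+5 + 1.6617e+5*I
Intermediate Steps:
Y(h) = sqrt(2 + h) (Y(h) = sqrt(h + 2) = sqrt(2 + h))
n(o, m) = -2 + m*(m + m*o) (n(o, m) = -3 + ((m*o + m)*m + 1) = -3 + ((m + m*o)*m + 1) = -3 + (m*(m + m*o) + 1) = -3 + (1 + m*(m + m*o)) = -2 + m*(m + m*o))
n(Y(-4), 5)*4700 = (-2 + 5**2 + sqrt(2 - 4)*5**2)*4700 = (-2 + 25 + sqrt(-2)*25)*4700 = (-2 + 25 + (I*sqrt(2))*25)*4700 = (-2 + 25 + 25*I*sqrt(2))*4700 = (23 + 25*I*sqrt(2))*4700 = 108100 + 117500*I*sqrt(2)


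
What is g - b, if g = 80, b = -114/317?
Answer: 25474/317 ≈ 80.360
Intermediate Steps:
b = -114/317 (b = -114*1/317 = -114/317 ≈ -0.35962)
g - b = 80 - 1*(-114/317) = 80 + 114/317 = 25474/317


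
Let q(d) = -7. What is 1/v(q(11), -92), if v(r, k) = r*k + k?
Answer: 1/552 ≈ 0.0018116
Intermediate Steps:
v(r, k) = k + k*r (v(r, k) = k*r + k = k + k*r)
1/v(q(11), -92) = 1/(-92*(1 - 7)) = 1/(-92*(-6)) = 1/552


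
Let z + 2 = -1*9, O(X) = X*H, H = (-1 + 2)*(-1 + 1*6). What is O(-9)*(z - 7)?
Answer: 810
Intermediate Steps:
H = 5 (H = 1*(-1 + 6) = 1*5 = 5)
O(X) = 5*X (O(X) = X*5 = 5*X)
z = -11 (z = -2 - 1*9 = -2 - 9 = -11)
O(-9)*(z - 7) = (5*(-9))*(-11 - 7) = -45*(-18) = 810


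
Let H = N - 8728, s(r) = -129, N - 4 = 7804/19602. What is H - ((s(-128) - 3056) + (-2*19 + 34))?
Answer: -54244633/9801 ≈ -5534.6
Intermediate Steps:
N = 43106/9801 (N = 4 + 7804/19602 = 4 + 7804*(1/19602) = 4 + 3902/9801 = 43106/9801 ≈ 4.3981)
H = -85500022/9801 (H = 43106/9801 - 8728 = -85500022/9801 ≈ -8723.6)
H - ((s(-128) - 3056) + (-2*19 + 34)) = -85500022/9801 - ((-129 - 3056) + (-2*19 + 34)) = -85500022/9801 - (-3185 + (-38 + 34)) = -85500022/9801 - (-3185 - 4) = -85500022/9801 - 1*(-3189) = -85500022/9801 + 3189 = -54244633/9801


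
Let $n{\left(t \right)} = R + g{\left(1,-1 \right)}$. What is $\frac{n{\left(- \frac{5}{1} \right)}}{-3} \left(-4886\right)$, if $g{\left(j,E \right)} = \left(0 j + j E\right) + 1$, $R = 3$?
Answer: $4886$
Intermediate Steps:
$g{\left(j,E \right)} = 1 + E j$ ($g{\left(j,E \right)} = \left(0 + E j\right) + 1 = E j + 1 = 1 + E j$)
$n{\left(t \right)} = 3$ ($n{\left(t \right)} = 3 + \left(1 - 1\right) = 3 + 0 = 3$)
$\frac{n{\left(- \frac{5}{1} \right)}}{-3} \left(-4886\right) = \frac{3}{-3} \left(-4886\right) = 3 \left(- \frac{1}{3}\right) \left(-4886\right) = \left(-1\right) \left(-4886\right) = 4886$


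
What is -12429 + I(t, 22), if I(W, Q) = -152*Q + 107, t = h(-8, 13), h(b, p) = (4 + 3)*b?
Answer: -15666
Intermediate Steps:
h(b, p) = 7*b
t = -56 (t = 7*(-8) = -56)
I(W, Q) = 107 - 152*Q
-12429 + I(t, 22) = -12429 + (107 - 152*22) = -12429 + (107 - 3344) = -12429 - 3237 = -15666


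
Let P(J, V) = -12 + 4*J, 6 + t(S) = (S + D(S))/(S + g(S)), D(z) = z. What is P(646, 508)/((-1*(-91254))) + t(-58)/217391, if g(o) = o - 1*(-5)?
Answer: 10335533612/366999268809 ≈ 0.028162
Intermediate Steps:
g(o) = 5 + o (g(o) = o + 5 = 5 + o)
t(S) = -6 + 2*S/(5 + 2*S) (t(S) = -6 + (S + S)/(S + (5 + S)) = -6 + (2*S)/(5 + 2*S) = -6 + 2*S/(5 + 2*S))
P(646, 508)/((-1*(-91254))) + t(-58)/217391 = (-12 + 4*646)/((-1*(-91254))) + (10*(-3 - 1*(-58))/(5 + 2*(-58)))/217391 = (-12 + 2584)/91254 + (10*(-3 + 58)/(5 - 116))*(1/217391) = 2572*(1/91254) + (10*55/(-111))*(1/217391) = 1286/45627 + (10*(-1/111)*55)*(1/217391) = 1286/45627 - 550/111*1/217391 = 1286/45627 - 550/24130401 = 10335533612/366999268809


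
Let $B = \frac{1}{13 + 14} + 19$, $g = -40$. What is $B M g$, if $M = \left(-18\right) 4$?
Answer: $\frac{164480}{3} \approx 54827.0$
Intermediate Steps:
$M = -72$
$B = \frac{514}{27}$ ($B = \frac{1}{27} + 19 = \frac{514}{27} \approx 19.037$)
$B M g = \frac{514}{27} \left(-72\right) \left(-40\right) = \left(- \frac{4112}{3}\right) \left(-40\right) = \frac{164480}{3}$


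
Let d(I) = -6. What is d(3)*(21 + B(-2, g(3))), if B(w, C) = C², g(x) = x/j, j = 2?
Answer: -279/2 ≈ -139.50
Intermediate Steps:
g(x) = x/2
d(3)*(21 + B(-2, g(3))) = -6*(21 + ((½)*3)²) = -6*(21 + (3/2)²) = -6*(21 + 9/4) = -6*93/4 = -279/2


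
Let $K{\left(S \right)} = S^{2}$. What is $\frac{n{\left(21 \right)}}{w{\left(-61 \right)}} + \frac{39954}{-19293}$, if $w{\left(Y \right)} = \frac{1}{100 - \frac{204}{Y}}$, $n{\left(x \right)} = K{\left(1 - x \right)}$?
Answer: $\frac{16215597202}{392291} \approx 41336.0$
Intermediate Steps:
$n{\left(x \right)} = \left(1 - x\right)^{2}$
$\frac{n{\left(21 \right)}}{w{\left(-61 \right)}} + \frac{39954}{-19293} = \frac{\left(-1 + 21\right)^{2}}{\frac{1}{4} \left(-61\right) \frac{1}{-51 + 25 \left(-61\right)}} + \frac{39954}{-19293} = \frac{20^{2}}{\frac{1}{4} \left(-61\right) \frac{1}{-51 - 1525}} + 39954 \left(- \frac{1}{19293}\right) = \frac{400}{\frac{1}{4} \left(-61\right) \frac{1}{-1576}} - \frac{13318}{6431} = \frac{400}{\frac{1}{4} \left(-61\right) \left(- \frac{1}{1576}\right)} - \frac{13318}{6431} = \frac{400}{\frac{61}{6304}} - \frac{13318}{6431} = 400 \cdot \frac{6304}{61} - \frac{13318}{6431} = \frac{2521600}{61} - \frac{13318}{6431} = \frac{16215597202}{392291}$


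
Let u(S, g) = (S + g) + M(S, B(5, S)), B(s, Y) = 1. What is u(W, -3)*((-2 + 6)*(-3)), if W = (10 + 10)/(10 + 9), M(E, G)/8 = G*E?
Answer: -1476/19 ≈ -77.684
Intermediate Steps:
M(E, G) = 8*E*G (M(E, G) = 8*(G*E) = 8*(E*G) = 8*E*G)
W = 20/19 ≈ 1.0526
u(S, g) = g + 9*S (u(S, g) = (S + g) + 8*S*1 = (S + g) + 8*S = g + 9*S)
u(W, -3)*((-2 + 6)*(-3)) = (-3 + 9*(20/19))*((-2 + 6)*(-3)) = (-3 + 180/19)*(4*(-3)) = (123/19)*(-12) = -1476/19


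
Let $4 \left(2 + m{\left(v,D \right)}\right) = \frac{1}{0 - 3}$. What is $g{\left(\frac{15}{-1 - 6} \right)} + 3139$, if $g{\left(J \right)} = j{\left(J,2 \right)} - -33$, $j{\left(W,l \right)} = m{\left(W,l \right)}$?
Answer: $\frac{38039}{12} \approx 3169.9$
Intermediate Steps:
$m{\left(v,D \right)} = - \frac{25}{12}$ ($m{\left(v,D \right)} = -2 + \frac{1}{4 \left(0 - 3\right)} = -2 + \frac{1}{4 \left(-3\right)} = -2 + \frac{1}{4} \left(- \frac{1}{3}\right) = -2 - \frac{1}{12} = - \frac{25}{12}$)
$j{\left(W,l \right)} = - \frac{25}{12}$
$g{\left(J \right)} = \frac{371}{12}$ ($g{\left(J \right)} = - \frac{25}{12} - -33 = - \frac{25}{12} + 33 = \frac{371}{12}$)
$g{\left(\frac{15}{-1 - 6} \right)} + 3139 = \frac{371}{12} + 3139 = \frac{38039}{12}$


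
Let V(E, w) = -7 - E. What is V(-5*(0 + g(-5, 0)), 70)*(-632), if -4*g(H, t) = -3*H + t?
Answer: 16274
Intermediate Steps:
g(H, t) = -t/4 + 3*H/4 (g(H, t) = -(-3*H + t)/4 = -(t - 3*H)/4 = -t/4 + 3*H/4)
V(-5*(0 + g(-5, 0)), 70)*(-632) = (-7 - (-5)*(0 + (-¼*0 + (¾)*(-5))))*(-632) = (-7 - (-5)*(0 + (0 - 15/4)))*(-632) = (-7 - (-5)*(0 - 15/4))*(-632) = (-7 - (-5)*(-15)/4)*(-632) = (-7 - 1*75/4)*(-632) = (-7 - 75/4)*(-632) = -103/4*(-632) = 16274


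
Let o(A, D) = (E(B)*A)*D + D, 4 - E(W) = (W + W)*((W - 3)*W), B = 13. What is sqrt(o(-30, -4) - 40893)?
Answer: I*sqrt(446017) ≈ 667.84*I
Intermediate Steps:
E(W) = 4 - 2*W**2*(-3 + W) (E(W) = 4 - (W + W)*(W - 3)*W = 4 - 2*W*(-3 + W)*W = 4 - 2*W*W*(-3 + W) = 4 - 2*W**2*(-3 + W))
o(A, D) = D - 3376*A*D (o(A, D) = ((4 - 2*13**3 + 6*13**2)*A)*D + D = ((4 - 2*2197 + 6*169)*A)*D + D = ((4 - 4394 + 1014)*A)*D + D = (-3376*A)*D + D = -3376*A*D + D = D - 3376*A*D)
sqrt(o(-30, -4) - 40893) = sqrt(-4*(1 - 3376*(-30)) - 40893) = sqrt(-4*(1 + 101280) - 40893) = sqrt(-4*101281 - 40893) = sqrt(-405124 - 40893) = sqrt(-446017) = I*sqrt(446017)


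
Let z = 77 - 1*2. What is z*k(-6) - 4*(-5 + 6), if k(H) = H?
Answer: -454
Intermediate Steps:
z = 75 (z = 77 - 2 = 75)
z*k(-6) - 4*(-5 + 6) = 75*(-6) - 4*(-5 + 6) = -450 - 4*1 = -450 - 4 = -454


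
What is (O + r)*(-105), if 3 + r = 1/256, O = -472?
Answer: 12767895/256 ≈ 49875.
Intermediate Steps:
r = -767/256 (r = -3 + 1/256 = -767/256 ≈ -2.9961)
(O + r)*(-105) = (-472 - 767/256)*(-105) = -121599/256*(-105) = 12767895/256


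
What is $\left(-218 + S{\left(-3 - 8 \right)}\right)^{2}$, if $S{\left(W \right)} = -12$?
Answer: $52900$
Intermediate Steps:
$\left(-218 + S{\left(-3 - 8 \right)}\right)^{2} = \left(-218 - 12\right)^{2} = \left(-230\right)^{2} = 52900$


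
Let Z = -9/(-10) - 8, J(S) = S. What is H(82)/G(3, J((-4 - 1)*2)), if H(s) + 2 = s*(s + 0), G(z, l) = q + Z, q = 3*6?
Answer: 67220/109 ≈ 616.70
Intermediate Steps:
q = 18
Z = -71/10 (Z = -9*(-⅒) - 8 = 9/10 - 8 = -71/10 ≈ -7.1000)
G(z, l) = 109/10 (G(z, l) = 18 - 71/10 = 109/10)
H(s) = -2 + s² (H(s) = -2 + s*(s + 0) = -2 + s*s = -2 + s²)
H(82)/G(3, J((-4 - 1)*2)) = (-2 + 82²)/(109/10) = (-2 + 6724)*(10/109) = 6722*(10/109) = 67220/109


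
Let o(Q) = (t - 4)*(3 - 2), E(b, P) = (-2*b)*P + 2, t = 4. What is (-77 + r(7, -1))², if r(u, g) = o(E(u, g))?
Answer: 5929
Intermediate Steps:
E(b, P) = 2 - 2*P*b (E(b, P) = -2*P*b + 2 = 2 - 2*P*b)
o(Q) = 0 (o(Q) = (4 - 4)*(3 - 2) = 0*1 = 0)
r(u, g) = 0
(-77 + r(7, -1))² = (-77 + 0)² = (-77)² = 5929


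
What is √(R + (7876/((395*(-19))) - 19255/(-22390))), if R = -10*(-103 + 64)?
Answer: √440274121073988530/33607390 ≈ 19.744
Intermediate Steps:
R = 390 (R = -10*(-39) = 390)
√(R + (7876/((395*(-19))) - 19255/(-22390))) = √(390 + (7876/((395*(-19))) - 19255/(-22390))) = √(390 + (7876/(-7505) - 19255*(-1/22390))) = √(390 + (7876*(-1/7505) + 3851/4478)) = √(390 + (-7876/7505 + 3851/4478)) = √(390 - 6366973/33607390) = √(13100515127/33607390) = √440274121073988530/33607390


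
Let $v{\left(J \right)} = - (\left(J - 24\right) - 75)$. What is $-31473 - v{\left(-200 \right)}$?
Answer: $-31772$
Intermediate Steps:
$v{\left(J \right)} = 99 - J$ ($v{\left(J \right)} = - (\left(-24 + J\right) - 75) = - (-99 + J) = 99 - J$)
$-31473 - v{\left(-200 \right)} = -31473 - \left(99 - -200\right) = -31473 - \left(99 + 200\right) = -31473 - 299 = -31772$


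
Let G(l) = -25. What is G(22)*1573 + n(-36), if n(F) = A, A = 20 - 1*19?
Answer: -39324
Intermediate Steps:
A = 1 (A = 20 - 19 = 1)
n(F) = 1
G(22)*1573 + n(-36) = -25*1573 + 1 = -39325 + 1 = -39324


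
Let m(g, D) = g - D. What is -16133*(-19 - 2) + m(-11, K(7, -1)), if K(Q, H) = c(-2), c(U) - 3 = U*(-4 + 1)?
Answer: 338773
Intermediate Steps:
c(U) = 3 - 3*U (c(U) = 3 + U*(-4 + 1) = 3 + U*(-3) = 3 - 3*U)
K(Q, H) = 9 (K(Q, H) = 3 - 3*(-2) = 3 + 6 = 9)
-16133*(-19 - 2) + m(-11, K(7, -1)) = -16133*(-19 - 2) + (-11 - 1*9) = -16133*(-21) + (-11 - 9) = -949*(-357) - 20 = 338793 - 20 = 338773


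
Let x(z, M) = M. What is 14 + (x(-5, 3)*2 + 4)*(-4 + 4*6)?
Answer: 214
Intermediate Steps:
14 + (x(-5, 3)*2 + 4)*(-4 + 4*6) = 14 + (3*2 + 4)*(-4 + 4*6) = 14 + (6 + 4)*(-4 + 24) = 14 + 10*20 = 14 + 200 = 214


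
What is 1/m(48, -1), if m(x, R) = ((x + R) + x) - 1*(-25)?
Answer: 1/120 ≈ 0.0083333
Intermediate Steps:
m(x, R) = 25 + R + 2*x (m(x, R) = ((R + x) + x) + 25 = (R + 2*x) + 25 = 25 + R + 2*x)
1/m(48, -1) = 1/(25 - 1 + 2*48) = 1/(25 - 1 + 96) = 1/120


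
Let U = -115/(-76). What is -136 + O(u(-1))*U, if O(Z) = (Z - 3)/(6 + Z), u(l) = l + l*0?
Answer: -2607/19 ≈ -137.21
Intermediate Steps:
u(l) = l (u(l) = l + 0 = l)
U = 115/76 (U = -115*(-1/76) = 115/76 ≈ 1.5132)
O(Z) = (-3 + Z)/(6 + Z)
-136 + O(u(-1))*U = -136 + ((-3 - 1)/(6 - 1))*(115/76) = -136 + (-4/5)*(115/76) = -136 + ((⅕)*(-4))*(115/76) = -136 - ⅘*115/76 = -136 - 23/19 = -2607/19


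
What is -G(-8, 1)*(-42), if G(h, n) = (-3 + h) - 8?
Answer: -798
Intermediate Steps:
G(h, n) = -11 + h
-G(-8, 1)*(-42) = -(-11 - 8)*(-42) = -(-19)*(-42) = -1*798 = -798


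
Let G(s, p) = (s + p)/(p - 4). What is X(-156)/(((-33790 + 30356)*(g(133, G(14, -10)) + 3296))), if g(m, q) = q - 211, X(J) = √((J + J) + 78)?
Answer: -21*I*√26/74150362 ≈ -1.4441e-6*I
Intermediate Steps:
X(J) = √(78 + 2*J) (X(J) = √(2*J + 78) = √(78 + 2*J))
G(s, p) = (p + s)/(-4 + p)
g(m, q) = -211 + q
X(-156)/(((-33790 + 30356)*(g(133, G(14, -10)) + 3296))) = √(78 + 2*(-156))/(((-33790 + 30356)*((-211 + (-10 + 14)/(-4 - 10)) + 3296))) = √(78 - 312)/((-3434*((-211 + 4/(-14)) + 3296))) = √(-234)/((-3434*((-211 - 1/14*4) + 3296))) = (3*I*√26)/((-3434*((-211 - 2/7) + 3296))) = (3*I*√26)/((-3434*(-1479/7 + 3296))) = (3*I*√26)/((-3434*21593/7)) = (3*I*√26)/(-74150362/7) = (3*I*√26)*(-7/74150362) = -21*I*√26/74150362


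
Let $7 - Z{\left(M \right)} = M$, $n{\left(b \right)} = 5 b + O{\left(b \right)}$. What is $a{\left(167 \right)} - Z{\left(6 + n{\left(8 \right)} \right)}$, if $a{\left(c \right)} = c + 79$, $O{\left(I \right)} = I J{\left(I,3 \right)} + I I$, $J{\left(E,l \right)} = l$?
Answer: $373$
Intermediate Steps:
$O{\left(I \right)} = I^{2} + 3 I$ ($O{\left(I \right)} = I 3 + I I = 3 I + I^{2} = I^{2} + 3 I$)
$n{\left(b \right)} = 5 b + b \left(3 + b\right)$
$Z{\left(M \right)} = 7 - M$
$a{\left(c \right)} = 79 + c$
$a{\left(167 \right)} - Z{\left(6 + n{\left(8 \right)} \right)} = \left(79 + 167\right) - \left(7 - \left(6 + 8 \left(8 + 8\right)\right)\right) = 246 - \left(7 - \left(6 + 8 \cdot 16\right)\right) = 246 - \left(7 - \left(6 + 128\right)\right) = 246 - \left(7 - 134\right) = 246 - -127 = 246 + 127 = 373$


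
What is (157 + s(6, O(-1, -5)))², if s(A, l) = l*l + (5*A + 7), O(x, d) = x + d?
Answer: 52900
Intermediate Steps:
O(x, d) = d + x
s(A, l) = 7 + l² + 5*A (s(A, l) = l² + (7 + 5*A) = 7 + l² + 5*A)
(157 + s(6, O(-1, -5)))² = (157 + (7 + (-5 - 1)² + 5*6))² = (157 + (7 + (-6)² + 30))² = (157 + (7 + 36 + 30))² = (157 + 73)² = 230² = 52900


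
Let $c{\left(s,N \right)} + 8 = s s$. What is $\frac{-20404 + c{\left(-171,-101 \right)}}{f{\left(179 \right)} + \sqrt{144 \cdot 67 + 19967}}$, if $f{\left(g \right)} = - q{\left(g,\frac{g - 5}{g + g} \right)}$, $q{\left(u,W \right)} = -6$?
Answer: $- \frac{52974}{29579} + \frac{8829 \sqrt{29615}}{29579} \approx 49.576$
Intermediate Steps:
$c{\left(s,N \right)} = -8 + s^{2}$ ($c{\left(s,N \right)} = -8 + s s = -8 + s^{2}$)
$f{\left(g \right)} = 6$ ($f{\left(g \right)} = \left(-1\right) \left(-6\right) = 6$)
$\frac{-20404 + c{\left(-171,-101 \right)}}{f{\left(179 \right)} + \sqrt{144 \cdot 67 + 19967}} = \frac{-20404 - \left(8 - \left(-171\right)^{2}\right)}{6 + \sqrt{144 \cdot 67 + 19967}} = \frac{-20404 + \left(-8 + 29241\right)}{6 + \sqrt{9648 + 19967}} = \frac{-20404 + 29233}{6 + \sqrt{29615}} = \frac{8829}{6 + \sqrt{29615}}$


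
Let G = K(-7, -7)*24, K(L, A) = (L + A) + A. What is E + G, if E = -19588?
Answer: -20092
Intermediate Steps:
K(L, A) = L + 2*A (K(L, A) = (A + L) + A = L + 2*A)
G = -504 (G = (-7 + 2*(-7))*24 = (-7 - 14)*24 = -21*24 = -504)
E + G = -19588 - 504 = -20092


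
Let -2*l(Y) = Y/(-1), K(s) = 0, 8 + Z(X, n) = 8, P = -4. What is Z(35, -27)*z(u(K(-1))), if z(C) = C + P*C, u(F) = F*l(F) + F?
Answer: 0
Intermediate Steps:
Z(X, n) = 0 (Z(X, n) = -8 + 8 = 0)
l(Y) = Y/2 (l(Y) = -Y/(2*(-1)) = -Y*(-1)/2 = -(-1)*Y/2 = Y/2)
u(F) = F + F**2/2 (u(F) = F*(F/2) + F = F**2/2 + F = F + F**2/2)
z(C) = -3*C (z(C) = C - 4*C = -3*C)
Z(35, -27)*z(u(K(-1))) = 0*(-3*0*(2 + 0)/2) = 0*(-3*0*2/2) = 0*(-3*0) = 0*0 = 0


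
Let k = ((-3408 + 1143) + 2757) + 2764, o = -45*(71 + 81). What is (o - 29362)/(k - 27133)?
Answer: 36202/23877 ≈ 1.5162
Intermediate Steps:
o = -6840 (o = -45*152 = -6840)
k = 3256 (k = (-2265 + 2757) + 2764 = 492 + 2764 = 3256)
(o - 29362)/(k - 27133) = (-6840 - 29362)/(3256 - 27133) = -36202/(-23877) = -36202*(-1/23877) = 36202/23877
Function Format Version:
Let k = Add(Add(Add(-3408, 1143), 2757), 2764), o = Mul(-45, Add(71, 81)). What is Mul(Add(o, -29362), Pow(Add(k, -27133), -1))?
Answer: Rational(36202, 23877) ≈ 1.5162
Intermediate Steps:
o = -6840 (o = Mul(-45, 152) = -6840)
k = 3256 (k = Add(Add(-2265, 2757), 2764) = Add(492, 2764) = 3256)
Mul(Add(o, -29362), Pow(Add(k, -27133), -1)) = Mul(Add(-6840, -29362), Pow(Add(3256, -27133), -1)) = Mul(-36202, Pow(-23877, -1)) = Mul(-36202, Rational(-1, 23877)) = Rational(36202, 23877)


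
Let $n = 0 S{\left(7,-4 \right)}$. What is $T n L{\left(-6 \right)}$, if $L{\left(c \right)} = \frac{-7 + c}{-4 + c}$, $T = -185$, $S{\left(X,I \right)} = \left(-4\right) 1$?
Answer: $0$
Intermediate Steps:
$S{\left(X,I \right)} = -4$
$L{\left(c \right)} = \frac{-7 + c}{-4 + c}$
$n = 0$ ($n = 0 \left(-4\right) = 0$)
$T n L{\left(-6 \right)} = \left(-185\right) 0 \frac{-7 - 6}{-4 - 6} = 0 \frac{1}{-10} \left(-13\right) = 0 \left(\left(- \frac{1}{10}\right) \left(-13\right)\right) = 0 \cdot \frac{13}{10} = 0$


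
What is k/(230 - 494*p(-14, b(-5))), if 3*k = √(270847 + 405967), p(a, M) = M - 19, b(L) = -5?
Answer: √676814/36258 ≈ 0.022690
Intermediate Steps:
p(a, M) = -19 + M
k = √676814/3 (k = √(270847 + 405967)/3 = √676814/3 ≈ 274.23)
k/(230 - 494*p(-14, b(-5))) = (√676814/3)/(230 - 494*(-19 - 5)) = (√676814/3)/(230 - 494*(-24)) = (√676814/3)/(230 + 11856) = (√676814/3)/12086 = (√676814/3)*(1/12086) = √676814/36258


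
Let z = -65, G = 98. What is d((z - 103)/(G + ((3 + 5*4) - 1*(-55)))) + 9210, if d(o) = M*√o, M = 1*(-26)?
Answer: 9210 - 13*I*√462/11 ≈ 9210.0 - 25.402*I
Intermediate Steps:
M = -26
d(o) = -26*√o
d((z - 103)/(G + ((3 + 5*4) - 1*(-55)))) + 9210 = -26*√(-65 - 103)/√(98 + ((3 + 5*4) - 1*(-55))) + 9210 = -26*2*I*√42/√(98 + ((3 + 20) + 55)) + 9210 = -26*2*I*√42/√(98 + (23 + 55)) + 9210 = -26*2*I*√42/√(98 + 78) + 9210 = -26*I*√462/22 + 9210 = -13*I*√462/11 + 9210 = 9210 - 13*I*√462/11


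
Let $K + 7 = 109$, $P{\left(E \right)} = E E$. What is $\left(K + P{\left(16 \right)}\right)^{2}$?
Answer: $128164$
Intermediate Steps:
$P{\left(E \right)} = E^{2}$
$K = 102$ ($K = -7 + 109 = 102$)
$\left(K + P{\left(16 \right)}\right)^{2} = \left(102 + 16^{2}\right)^{2} = \left(102 + 256\right)^{2} = 358^{2} = 128164$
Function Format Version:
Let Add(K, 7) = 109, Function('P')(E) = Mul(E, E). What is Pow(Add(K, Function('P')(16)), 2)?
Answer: 128164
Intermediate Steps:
Function('P')(E) = Pow(E, 2)
K = 102 (K = Add(-7, 109) = 102)
Pow(Add(K, Function('P')(16)), 2) = Pow(Add(102, Pow(16, 2)), 2) = Pow(Add(102, 256), 2) = Pow(358, 2) = 128164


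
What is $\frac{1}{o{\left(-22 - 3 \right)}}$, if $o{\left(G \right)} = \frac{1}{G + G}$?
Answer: $-50$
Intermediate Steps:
$o{\left(G \right)} = \frac{1}{2 G}$
$\frac{1}{o{\left(-22 - 3 \right)}} = \frac{1}{\frac{1}{2} \frac{1}{-22 - 3}} = \frac{1}{\frac{1}{2} \frac{1}{-25}} = \frac{1}{\frac{1}{2} \left(- \frac{1}{25}\right)} = \frac{1}{- \frac{1}{50}} = -50$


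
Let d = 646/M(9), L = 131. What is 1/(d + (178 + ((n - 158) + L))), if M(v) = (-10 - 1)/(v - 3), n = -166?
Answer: -11/4041 ≈ -0.0027221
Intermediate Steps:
M(v) = -11/(-3 + v)
d = -3876/11 (d = 646/((-11/(-3 + 9))) = 646/((-11/6)) = 646/((-11*1/6)) = 646/(-11/6) = 646*(-6/11) = -3876/11 ≈ -352.36)
1/(d + (178 + ((n - 158) + L))) = 1/(-3876/11 + (178 + ((-166 - 158) + 131))) = 1/(-3876/11 + (178 + (-324 + 131))) = 1/(-3876/11 + (178 - 193)) = 1/(-3876/11 - 15) = 1/(-4041/11) = -11/4041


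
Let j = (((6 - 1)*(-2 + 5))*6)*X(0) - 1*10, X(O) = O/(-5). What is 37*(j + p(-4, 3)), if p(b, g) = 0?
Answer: -370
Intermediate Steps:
X(O) = -O/5 (X(O) = O*(-⅕) = -O/5)
j = -10 (j = (((6 - 1)*(-2 + 5))*6)*(-⅕*0) - 1*10 = ((5*3)*6)*0 - 10 = (15*6)*0 - 10 = 90*0 - 10 = 0 - 10 = -10)
37*(j + p(-4, 3)) = 37*(-10 + 0) = 37*(-10) = -370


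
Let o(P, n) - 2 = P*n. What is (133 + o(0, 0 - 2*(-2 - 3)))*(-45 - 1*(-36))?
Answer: -1215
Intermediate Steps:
o(P, n) = 2 + P*n
(133 + o(0, 0 - 2*(-2 - 3)))*(-45 - 1*(-36)) = (133 + (2 + 0*(0 - 2*(-2 - 3))))*(-45 - 1*(-36)) = (133 + (2 + 0*(0 - 2*(-5))))*(-45 + 36) = (133 + (2 + 0*(0 - 1*(-10))))*(-9) = (133 + (2 + 0*(0 + 10)))*(-9) = (133 + (2 + 0*10))*(-9) = (133 + (2 + 0))*(-9) = (133 + 2)*(-9) = 135*(-9) = -1215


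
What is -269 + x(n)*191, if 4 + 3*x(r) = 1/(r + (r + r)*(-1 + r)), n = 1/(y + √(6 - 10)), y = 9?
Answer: -199964/159 - 18718*I/159 ≈ -1257.6 - 117.72*I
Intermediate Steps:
n = (9 - 2*I)/85 (n = 1/(9 + √(6 - 10)) = 1/(9 + √(-4)) = 1/(9 + 2*I) = (9 - 2*I)/85 ≈ 0.10588 - 0.023529*I)
x(r) = -4/3 + 1/(3*(r + 2*r*(-1 + r))) (x(r) = -4/3 + 1/(3*(r + (r + r)*(-1 + r))) = -4/3 + 1/(3*(r + (2*r)*(-1 + r))) = -4/3 + 1/(3*(r + 2*r*(-1 + r))))
-269 + x(n)*191 = -269 + ((1 - 8*(9/85 - 2*I/85)² + 4*(9/85 - 2*I/85))/(3*(9/85 - 2*I/85)*(-1 + 2*(9/85 - 2*I/85))))*191 = -269 + ((85*(9/85 + 2*I/85))*(1 - 8*(9/85 - 2*I/85)² + (36/85 - 8*I/85))/(3*(-1 + (18/85 - 4*I/85))))*191 = -269 + ((85*(9/85 + 2*I/85))*(121/85 - 8*(9/85 - 2*I/85)² - 8*I/85)/(3*(-67/85 - 4*I/85)))*191 = -269 + ((85*(9/85 + 2*I/85))*(85*(-67/85 + 4*I/85)/53)*(121/85 - 8*(9/85 - 2*I/85)² - 8*I/85)/3)*191 = -269 + (7225*(-67/85 + 4*I/85)*(9/85 + 2*I/85)*(121/85 - 8*(9/85 - 2*I/85)² - 8*I/85)/159)*191 = -269 + 1379975*(-67/85 + 4*I/85)*(9/85 + 2*I/85)*(121/85 - 8*(9/85 - 2*I/85)² - 8*I/85)/159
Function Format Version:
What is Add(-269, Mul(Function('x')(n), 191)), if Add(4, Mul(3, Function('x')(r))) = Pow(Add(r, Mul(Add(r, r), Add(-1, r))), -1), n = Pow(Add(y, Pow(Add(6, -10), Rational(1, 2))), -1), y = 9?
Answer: Add(Rational(-199964, 159), Mul(Rational(-18718, 159), I)) ≈ Add(-1257.6, Mul(-117.72, I))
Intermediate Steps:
n = Mul(Rational(1, 85), Add(9, Mul(-2, I))) (n = Pow(Add(9, Pow(Add(6, -10), Rational(1, 2))), -1) = Pow(Add(9, Pow(-4, Rational(1, 2))), -1) = Pow(Add(9, Mul(2, I)), -1) = Mul(Rational(1, 85), Add(9, Mul(-2, I))) ≈ Add(0.10588, Mul(-0.023529, I)))
Function('x')(r) = Add(Rational(-4, 3), Mul(Rational(1, 3), Pow(Add(r, Mul(2, r, Add(-1, r))), -1))) (Function('x')(r) = Add(Rational(-4, 3), Mul(Rational(1, 3), Pow(Add(r, Mul(Add(r, r), Add(-1, r))), -1))) = Add(Rational(-4, 3), Mul(Rational(1, 3), Pow(Add(r, Mul(Mul(2, r), Add(-1, r))), -1))) = Add(Rational(-4, 3), Mul(Rational(1, 3), Pow(Add(r, Mul(2, r, Add(-1, r))), -1))))
Add(-269, Mul(Function('x')(n), 191)) = Add(-269, Mul(Mul(Rational(1, 3), Pow(Add(Rational(9, 85), Mul(Rational(-2, 85), I)), -1), Pow(Add(-1, Mul(2, Add(Rational(9, 85), Mul(Rational(-2, 85), I)))), -1), Add(1, Mul(-8, Pow(Add(Rational(9, 85), Mul(Rational(-2, 85), I)), 2)), Mul(4, Add(Rational(9, 85), Mul(Rational(-2, 85), I))))), 191)) = Add(-269, Mul(Mul(Rational(1, 3), Mul(85, Add(Rational(9, 85), Mul(Rational(2, 85), I))), Pow(Add(-1, Add(Rational(18, 85), Mul(Rational(-4, 85), I))), -1), Add(1, Mul(-8, Pow(Add(Rational(9, 85), Mul(Rational(-2, 85), I)), 2)), Add(Rational(36, 85), Mul(Rational(-8, 85), I)))), 191)) = Add(-269, Mul(Mul(Rational(1, 3), Mul(85, Add(Rational(9, 85), Mul(Rational(2, 85), I))), Pow(Add(Rational(-67, 85), Mul(Rational(-4, 85), I)), -1), Add(Rational(121, 85), Mul(-8, Pow(Add(Rational(9, 85), Mul(Rational(-2, 85), I)), 2)), Mul(Rational(-8, 85), I))), 191)) = Add(-269, Mul(Mul(Rational(1, 3), Mul(85, Add(Rational(9, 85), Mul(Rational(2, 85), I))), Mul(Rational(85, 53), Add(Rational(-67, 85), Mul(Rational(4, 85), I))), Add(Rational(121, 85), Mul(-8, Pow(Add(Rational(9, 85), Mul(Rational(-2, 85), I)), 2)), Mul(Rational(-8, 85), I))), 191)) = Add(-269, Mul(Mul(Rational(7225, 159), Add(Rational(-67, 85), Mul(Rational(4, 85), I)), Add(Rational(9, 85), Mul(Rational(2, 85), I)), Add(Rational(121, 85), Mul(-8, Pow(Add(Rational(9, 85), Mul(Rational(-2, 85), I)), 2)), Mul(Rational(-8, 85), I))), 191)) = Add(-269, Mul(Rational(1379975, 159), Add(Rational(-67, 85), Mul(Rational(4, 85), I)), Add(Rational(9, 85), Mul(Rational(2, 85), I)), Add(Rational(121, 85), Mul(-8, Pow(Add(Rational(9, 85), Mul(Rational(-2, 85), I)), 2)), Mul(Rational(-8, 85), I))))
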